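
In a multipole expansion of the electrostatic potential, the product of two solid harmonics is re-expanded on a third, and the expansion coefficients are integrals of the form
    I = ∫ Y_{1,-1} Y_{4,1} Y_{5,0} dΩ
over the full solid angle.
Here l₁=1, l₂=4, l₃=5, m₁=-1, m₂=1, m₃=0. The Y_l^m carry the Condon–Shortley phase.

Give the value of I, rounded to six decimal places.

0.155288

Rules hold: Σm=0, L=10 even, 3≤5≤5.
N = 3·9·11 = 297
Δ = 0!·2!·8!/11! = 1/495
Racah Σ t=0..0: t=0:+1/576 = 1/576
⇒ 3j(1 4 5; 0 0 0)² = 5/99, sgn -1
Racah Σ t=0..0: t=0:+1/1440 = 1/1440
⇒ 3j(1 4 5; -1 1 0)² = 2/99, sgn -1
4πI² = N·(3j₀)²·(3jₘ)² = 10/33
I = +1·√(0.30303/4π) = 0.15528807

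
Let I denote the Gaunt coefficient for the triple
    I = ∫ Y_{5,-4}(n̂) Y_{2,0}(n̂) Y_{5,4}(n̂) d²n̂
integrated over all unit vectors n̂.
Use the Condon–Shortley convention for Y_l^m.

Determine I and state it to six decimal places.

-0.097044

m-sum 0 ✓  L=12 even ✓  3≤5≤7 ✓
Π(2lᵢ+1) = 11×5×11 = 605
triangle coeff Δ(5,2,5) = 1/38610
Σ_t [0,2]: t=0:+1/2880 t=1:−1/576 t=2:+1/2880 = -1/960
(3j)²=10/429 [(5 2 5; 0 0 0)], sign=+1
Σ_t [1,2]: t=1:−1/40320 t=2:+1/20160 = 1/40320
(3j)²=6/715 [(5 2 5; -4 0 4)], sign=-1
⇒ 4πI² = 20/169
I = (-1)√(20/169/(4π)) = -0.09704356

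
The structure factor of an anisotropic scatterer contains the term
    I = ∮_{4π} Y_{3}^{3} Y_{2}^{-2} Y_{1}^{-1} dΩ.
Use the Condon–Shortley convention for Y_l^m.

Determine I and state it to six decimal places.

-0.319865

m-sum 0 ✓  L=6 even ✓  1≤1≤5 ✓
Π(2lᵢ+1) = 7×5×3 = 105
triangle coeff Δ(3,2,1) = 1/105
Σ_t [2,2]: t=2:+1/4 = 1/4
(3j)²=3/35 [(3 2 1; 0 0 0)], sign=-1
Σ_t [0,0]: t=0:+1/48 = 1/48
(3j)²=1/7 [(3 2 1; 3 -2 -1)], sign=+1
⇒ 4πI² = 9/7
I = (-1)√(9/7/(4π)) = -0.31986543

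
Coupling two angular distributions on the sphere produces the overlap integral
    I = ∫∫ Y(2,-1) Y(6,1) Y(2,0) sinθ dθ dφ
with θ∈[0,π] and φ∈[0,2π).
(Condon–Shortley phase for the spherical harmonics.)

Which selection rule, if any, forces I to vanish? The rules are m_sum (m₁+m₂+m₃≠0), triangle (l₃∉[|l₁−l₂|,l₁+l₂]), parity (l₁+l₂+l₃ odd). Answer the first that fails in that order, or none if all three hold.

triangle

Σmᵢ = 0  ✓
l₃∈[|l₁−l₂|,l₁+l₂]=[4,8], have l₃=2  ✗
Σlᵢ = 10 ⇒ even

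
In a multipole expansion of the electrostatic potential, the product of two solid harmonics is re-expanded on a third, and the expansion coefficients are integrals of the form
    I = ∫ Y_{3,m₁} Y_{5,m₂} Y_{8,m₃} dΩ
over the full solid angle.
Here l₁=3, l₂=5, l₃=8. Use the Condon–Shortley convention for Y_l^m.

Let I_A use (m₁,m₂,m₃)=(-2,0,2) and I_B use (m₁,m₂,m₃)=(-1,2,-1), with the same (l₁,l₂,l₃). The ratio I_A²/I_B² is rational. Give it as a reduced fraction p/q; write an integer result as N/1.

6/5

Shared (l₁,l₂,l₃)=(3,5,8): N and (l;000)² cancel in I_A²/I_B².
A: Δ = 0!·6!·10!/17! = 1/136136; Racah Σ t=0..0: t=0:+1/1728000 = 1/1728000; ⇒ 3j(3 5 8; -2 0 2)² = 27/2431, sgn +1
B: Δ = 0!·6!·10!/17! = 1/136136; Racah Σ t=0..0: t=0:+1/1451520 = 1/1451520; ⇒ 3j(3 5 8; -1 2 -1)² = 45/4862, sgn -1
I_A²/I_B² = (27/2431)/(45/4862) = 6/5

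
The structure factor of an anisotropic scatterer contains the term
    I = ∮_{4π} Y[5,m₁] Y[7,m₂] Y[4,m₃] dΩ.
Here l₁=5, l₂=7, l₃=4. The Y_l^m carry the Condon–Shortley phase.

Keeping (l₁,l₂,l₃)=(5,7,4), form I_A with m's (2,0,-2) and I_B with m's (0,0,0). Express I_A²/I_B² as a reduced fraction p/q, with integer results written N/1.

l's match ⇒ only the (l;m) 3-j factors differ between A and B.
A: triangle coeff Δ(5,7,4) = 1/6126120; Σ_t [1,3]: t=1:−1/7257600 t=2:+1/172800 t=3:−1/69120 = -1/113400; (3j)²=512/36465 [(5 7 4; 2 0 -2)], sign=-1
B: triangle coeff Δ(5,7,4) = 1/6126120; Σ_t [3,5]: t=3:−1/69120 t=4:+1/20736 t=5:−1/69120 = 1/51840; (3j)²=280/21879 [(5 7 4; 0 0 0)], sign=+1
I_A²/I_B² = (512/36465)/(280/21879) = 192/175

192/175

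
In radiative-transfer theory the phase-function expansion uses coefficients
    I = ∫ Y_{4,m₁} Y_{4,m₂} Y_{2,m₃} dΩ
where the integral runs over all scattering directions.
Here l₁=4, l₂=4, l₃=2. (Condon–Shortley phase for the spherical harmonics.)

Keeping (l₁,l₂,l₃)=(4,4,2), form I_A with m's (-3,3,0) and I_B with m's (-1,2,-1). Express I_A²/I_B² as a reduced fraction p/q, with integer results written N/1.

49/243

Same 4,4,2: normalisation and zero-m 3j drop out of the ratio.
A: Δ: 6! 2! 2! / 11! → 1/13860; sum: t=5:−1/480 t=6:+1/720 = -1/1440; 3j²(4 4 2; -3 3 0) = Δ·Π!·Σ² = 7/1980  (sign -1)
B: Δ: 6! 2! 2! / 11! → 1/13860; sum: t=4:+1/96 t=5:−1/240 = 1/160; 3j²(4 4 2; -1 2 -1) = Δ·Π!·Σ² = 27/1540  (sign -1)
I_A²/I_B² = (7/1980)/(27/1540) = 49/243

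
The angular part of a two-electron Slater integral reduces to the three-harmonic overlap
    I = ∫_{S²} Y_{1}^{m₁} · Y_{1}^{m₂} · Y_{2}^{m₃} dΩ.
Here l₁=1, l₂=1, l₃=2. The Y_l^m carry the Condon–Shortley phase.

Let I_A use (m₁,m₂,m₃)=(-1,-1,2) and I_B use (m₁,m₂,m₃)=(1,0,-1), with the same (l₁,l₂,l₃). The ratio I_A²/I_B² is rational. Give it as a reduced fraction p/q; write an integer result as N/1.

Shared (l₁,l₂,l₃)=(1,1,2): N and (l;000)² cancel in I_A²/I_B².
A: Δ = 0!·2!·2!/5! = 1/30; Racah Σ t=0..0: t=0:+1/4 = 1/4; ⇒ 3j(1 1 2; -1 -1 2)² = 1/5, sgn +1
B: Δ = 0!·2!·2!/5! = 1/30; Racah Σ t=0..0: t=0:+1/2 = 1/2; ⇒ 3j(1 1 2; 1 0 -1)² = 1/10, sgn -1
I_A²/I_B² = (1/5)/(1/10) = 2/1

2/1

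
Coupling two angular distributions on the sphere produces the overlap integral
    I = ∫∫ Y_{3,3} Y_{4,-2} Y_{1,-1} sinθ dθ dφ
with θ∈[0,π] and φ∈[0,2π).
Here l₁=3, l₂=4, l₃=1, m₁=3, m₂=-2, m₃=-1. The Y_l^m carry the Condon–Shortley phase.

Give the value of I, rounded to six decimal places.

0.061558

m-sum 0 ✓  L=8 even ✓  1≤1≤7 ✓
Π(2lᵢ+1) = 7×9×3 = 189
triangle coeff Δ(3,4,1) = 1/252
Σ_t [3,3]: t=3:−1/36 = -1/36
(3j)²=4/63 [(3 4 1; 0 0 0)], sign=+1
Σ_t [0,0]: t=0:+1/1440 = 1/1440
(3j)²=1/252 [(3 4 1; 3 -2 -1)], sign=+1
⇒ 4πI² = 1/21
I = (+1)√(1/21/(4π)) = 0.06155813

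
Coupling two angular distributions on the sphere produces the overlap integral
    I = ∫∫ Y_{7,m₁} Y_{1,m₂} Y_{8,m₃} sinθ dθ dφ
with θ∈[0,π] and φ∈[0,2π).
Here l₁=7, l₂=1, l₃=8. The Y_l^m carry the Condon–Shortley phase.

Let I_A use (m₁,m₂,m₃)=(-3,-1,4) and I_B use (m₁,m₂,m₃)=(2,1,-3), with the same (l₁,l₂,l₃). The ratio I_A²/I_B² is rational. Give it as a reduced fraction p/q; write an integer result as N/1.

6/5

Same 7,1,8: normalisation and zero-m 3j drop out of the ratio.
A: Δ: 0! 14! 2! / 17! → 1/2040; sum: t=0:+1/174182400 = 1/174182400; 3j²(7 1 8; -3 -1 4) = Δ·Π!·Σ² = 11/340  (sign +1)
B: Δ: 0! 14! 2! / 17! → 1/2040; sum: t=0:+1/87091200 = 1/87091200; 3j²(7 1 8; 2 1 -3) = Δ·Π!·Σ² = 11/408  (sign -1)
I_A²/I_B² = (11/340)/(11/408) = 6/5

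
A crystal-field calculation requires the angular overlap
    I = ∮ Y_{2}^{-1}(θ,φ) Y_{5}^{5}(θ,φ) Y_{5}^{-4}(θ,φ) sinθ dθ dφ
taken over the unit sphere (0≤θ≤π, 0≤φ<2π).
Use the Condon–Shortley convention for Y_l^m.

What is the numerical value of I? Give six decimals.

Rules hold: Σm=0, L=12 even, 3≤5≤7.
N = 5·11·11 = 605
Δ = 2!·2!·8!/13! = 1/38610
Racah Σ t=0..2: t=0:+1/2880 t=1:−1/576 t=2:+1/2880 = -1/960
⇒ 3j(2 5 5; 0 0 0)² = 10/429, sgn +1
Racah Σ t=2..2: t=2:+1/80640 = 1/80640
⇒ 3j(2 5 5; -1 5 -4)² = 9/286, sgn -1
4πI² = N·(3j₀)²·(3jₘ)² = 75/169
I = -1·√(0.443787/4π) = -0.18792404

-0.187924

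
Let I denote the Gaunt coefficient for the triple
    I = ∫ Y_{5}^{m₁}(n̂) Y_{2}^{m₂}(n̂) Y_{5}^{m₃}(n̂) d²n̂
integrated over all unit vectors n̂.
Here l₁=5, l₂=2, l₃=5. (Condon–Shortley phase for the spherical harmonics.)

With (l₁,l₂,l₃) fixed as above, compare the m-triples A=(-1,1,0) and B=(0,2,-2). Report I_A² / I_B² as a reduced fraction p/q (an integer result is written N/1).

1/28

Shared (l₁,l₂,l₃)=(5,2,5): N and (l;000)² cancel in I_A²/I_B².
A: Δ = 2!·8!·2!/13! = 1/38610; Racah Σ t=1..2: t=1:−1/1440 t=2:+1/1152 = 1/5760; ⇒ 3j(5 2 5; -1 1 0)² = 1/858, sgn -1
B: Δ = 2!·8!·2!/13! = 1/38610; Racah Σ t=2..2: t=2:+1/2880 = 1/2880; ⇒ 3j(5 2 5; 0 2 -2)² = 14/429, sgn -1
I_A²/I_B² = (1/858)/(14/429) = 1/28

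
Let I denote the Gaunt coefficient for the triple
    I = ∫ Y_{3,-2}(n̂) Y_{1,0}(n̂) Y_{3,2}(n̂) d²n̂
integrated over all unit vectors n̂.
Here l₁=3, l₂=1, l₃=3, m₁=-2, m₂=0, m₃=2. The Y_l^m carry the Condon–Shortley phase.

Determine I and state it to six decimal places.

Σlᵢ=7 odd — θ-integrand is odd under cosθ→−cosθ; I=0

0.000000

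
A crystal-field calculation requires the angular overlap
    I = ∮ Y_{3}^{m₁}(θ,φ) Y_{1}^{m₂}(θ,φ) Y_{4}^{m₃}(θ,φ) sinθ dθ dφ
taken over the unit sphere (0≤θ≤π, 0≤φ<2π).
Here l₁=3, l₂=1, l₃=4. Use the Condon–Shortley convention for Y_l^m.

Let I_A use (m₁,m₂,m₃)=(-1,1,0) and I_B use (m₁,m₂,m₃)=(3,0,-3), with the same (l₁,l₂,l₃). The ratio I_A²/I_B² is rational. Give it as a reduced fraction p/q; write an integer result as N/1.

6/7

Same 3,1,4: normalisation and zero-m 3j drop out of the ratio.
A: Δ: 0! 6! 2! / 9! → 1/252; sum: t=0:+1/96 = 1/96; 3j²(3 1 4; -1 1 0) = Δ·Π!·Σ² = 1/42  (sign +1)
B: Δ: 0! 6! 2! / 9! → 1/252; sum: t=0:+1/720 = 1/720; 3j²(3 1 4; 3 0 -3) = Δ·Π!·Σ² = 1/36  (sign -1)
I_A²/I_B² = (1/42)/(1/36) = 6/7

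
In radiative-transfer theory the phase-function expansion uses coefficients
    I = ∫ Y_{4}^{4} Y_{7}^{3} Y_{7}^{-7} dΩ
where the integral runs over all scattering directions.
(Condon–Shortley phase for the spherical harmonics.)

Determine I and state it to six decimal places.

m-sum 0 ✓  L=18 even ✓  3≤7≤11 ✓
Π(2lᵢ+1) = 9×15×15 = 2025
triangle coeff Δ(4,7,7) = 1/58198140
Σ_t [0,4]: t=0:+1/17418240 t=1:−1/622080 t=2:+1/230400 t=3:−1/622080 t=4:+1/17418240 = 1/806400
(3j)²=2268/230945 [(4 7 7; 0 0 0)], sign=-1
Σ_t [0,0]: t=0:+1/2090188800 = 1/2090188800
(3j)²=7/5814 [(4 7 7; 4 3 -7)], sign=+1
⇒ 4πI² = 357210/14919047
I = (-1)√(357210/14919047/(4π)) = -0.04365021

-0.043650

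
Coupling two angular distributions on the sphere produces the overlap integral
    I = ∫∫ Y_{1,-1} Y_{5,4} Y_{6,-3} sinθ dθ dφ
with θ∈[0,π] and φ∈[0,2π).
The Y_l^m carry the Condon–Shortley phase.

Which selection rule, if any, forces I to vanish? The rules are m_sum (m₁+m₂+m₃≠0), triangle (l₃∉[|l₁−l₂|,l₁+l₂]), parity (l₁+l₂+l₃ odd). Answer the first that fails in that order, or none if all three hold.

m₁+m₂+m₃ = -1 + 4 − 3 = 0  ✓
triangle: |1−5|=4 ≤ l₃=6 ≤ 1+5=6  ✓
parity: l₁+l₂+l₃ = 12 is even  ✓

none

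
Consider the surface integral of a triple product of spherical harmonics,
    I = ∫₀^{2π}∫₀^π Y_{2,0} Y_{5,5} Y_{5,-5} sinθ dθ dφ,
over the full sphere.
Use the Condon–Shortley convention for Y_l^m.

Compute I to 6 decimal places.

0.242609

Checks pass: Σm=0; 12 even; l₃=5∈[3,7].
(2·2+1)(2·5+1)(2·5+1) = 605
Δ: 2! 2! 8! / 13! → 1/38610
sum: t=0:+1/2880 t=1:−1/576 t=2:+1/2880 = -1/960
3j²(2 5 5; 0 0 0) = Δ·Π!·Σ² = 10/429  (sign +1)
sum: t=2:+1/161280 = 1/161280
3j²(2 5 5; 0 5 -5) = Δ·Π!·Σ² = 15/286  (sign +1)
combine: 4πI² = 605·10/429·15/286 = 125/169
take √, sign +1: I = 0.24260890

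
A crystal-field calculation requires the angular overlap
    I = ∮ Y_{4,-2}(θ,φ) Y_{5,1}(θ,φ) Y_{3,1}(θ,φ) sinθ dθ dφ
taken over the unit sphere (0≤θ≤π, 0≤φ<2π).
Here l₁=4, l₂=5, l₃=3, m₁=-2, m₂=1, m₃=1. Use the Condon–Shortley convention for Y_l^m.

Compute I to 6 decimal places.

Checks pass: Σm=0; 12 even; l₃=3∈[1,9].
(2·4+1)(2·5+1)(2·3+1) = 693
Δ: 6! 2! 4! / 13! → 1/180180
sum: t=2:+1/576 t=3:−1/144 t=4:+1/576 = -1/288
3j²(4 5 3; 0 0 0) = Δ·Π!·Σ² = 20/1001  (sign +1)
sum: t=4:+1/384 t=5:−1/720 t=6:+1/34560 = 43/34560
3j²(4 5 3; -2 1 1) = Δ·Π!·Σ² = 1849/180180  (sign +1)
combine: 4πI² = 693·20/1001·1849/180180 = 1849/13013
take √, sign +1: I = 0.10633465

0.106335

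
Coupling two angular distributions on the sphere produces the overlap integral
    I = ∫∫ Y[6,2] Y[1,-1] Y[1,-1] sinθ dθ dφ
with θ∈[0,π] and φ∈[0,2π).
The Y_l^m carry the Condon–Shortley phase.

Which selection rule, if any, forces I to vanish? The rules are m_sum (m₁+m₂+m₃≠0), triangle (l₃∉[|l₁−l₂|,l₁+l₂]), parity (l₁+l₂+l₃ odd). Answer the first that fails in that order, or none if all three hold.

triangle

Σmᵢ = 0  ✓
l₃∈[|l₁−l₂|,l₁+l₂]=[5,7], have l₃=1  ✗
Σlᵢ = 8 ⇒ even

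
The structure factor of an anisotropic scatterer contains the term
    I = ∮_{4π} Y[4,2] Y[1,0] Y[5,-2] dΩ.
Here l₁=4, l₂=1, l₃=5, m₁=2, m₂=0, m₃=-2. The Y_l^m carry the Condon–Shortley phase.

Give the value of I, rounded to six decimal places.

m-sum 0 ✓  L=10 even ✓  3≤5≤5 ✓
Π(2lᵢ+1) = 9×3×11 = 297
triangle coeff Δ(4,1,5) = 1/495
Σ_t [0,0]: t=0:+1/576 = 1/576
(3j)²=5/99 [(4 1 5; 0 0 0)], sign=-1
Σ_t [0,0]: t=0:+1/1440 = 1/1440
(3j)²=7/165 [(4 1 5; 2 0 -2)], sign=-1
⇒ 4πI² = 7/11
I = (+1)√(7/11/(4π)) = 0.22503380

0.225034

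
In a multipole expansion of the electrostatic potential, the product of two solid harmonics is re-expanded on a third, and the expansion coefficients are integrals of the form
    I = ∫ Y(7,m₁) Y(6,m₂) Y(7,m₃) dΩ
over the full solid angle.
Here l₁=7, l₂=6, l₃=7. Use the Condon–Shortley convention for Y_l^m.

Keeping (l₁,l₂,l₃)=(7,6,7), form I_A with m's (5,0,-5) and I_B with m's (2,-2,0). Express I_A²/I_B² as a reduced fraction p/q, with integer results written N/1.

Same 7,6,7: normalisation and zero-m 3j drop out of the ratio.
A: Δ: 6! 8! 6! / 21! → 1/2444321880; sum: t=0:+1/746496000 t=1:−1/72576000 t=2:+1/92897280 = -1/597196800; 3j²(7 6 7; 5 0 -5) = Δ·Π!·Σ² = 55/100776  (sign -1)
B: Δ: 6! 8! 6! / 21! → 1/2444321880; sum: t=0:+1/24883200 t=1:−1/2488320 t=2:+1/1658880 t=3:−1/6220800 t=4:+1/174182400 = 1/11612160; 3j²(7 6 7; 2 -2 0) = Δ·Π!·Σ² = 150/46189  (sign -1)
I_A²/I_B² = (55/100776)/(150/46189) = 121/720

121/720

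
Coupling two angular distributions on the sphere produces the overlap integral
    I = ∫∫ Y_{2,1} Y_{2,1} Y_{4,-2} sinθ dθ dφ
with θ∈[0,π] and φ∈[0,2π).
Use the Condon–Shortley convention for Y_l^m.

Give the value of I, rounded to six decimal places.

Checks pass: Σm=0; 8 even; l₃=4∈[0,4].
(2·2+1)(2·2+1)(2·4+1) = 225
Δ: 0! 4! 4! / 9! → 1/630
sum: t=0:+1/16 = 1/16
3j²(2 2 4; 0 0 0) = Δ·Π!·Σ² = 2/35  (sign +1)
sum: t=0:+1/36 = 1/36
3j²(2 2 4; 1 1 -2) = Δ·Π!·Σ² = 4/63  (sign +1)
combine: 4πI² = 225·2/35·4/63 = 40/49
take √, sign +1: I = 0.25487487

0.254875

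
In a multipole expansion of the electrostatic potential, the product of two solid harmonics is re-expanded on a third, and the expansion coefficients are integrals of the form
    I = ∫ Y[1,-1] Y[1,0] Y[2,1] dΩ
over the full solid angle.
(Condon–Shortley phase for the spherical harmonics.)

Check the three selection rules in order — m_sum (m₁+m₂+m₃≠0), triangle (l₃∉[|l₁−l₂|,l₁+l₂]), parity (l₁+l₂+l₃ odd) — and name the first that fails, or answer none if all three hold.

m₁+m₂+m₃ = -1 + 0 + 1 = 0  ✓
triangle: |1−1|=0 ≤ l₃=2 ≤ 1+1=2  ✓
parity: l₁+l₂+l₃ = 4 is even  ✓

none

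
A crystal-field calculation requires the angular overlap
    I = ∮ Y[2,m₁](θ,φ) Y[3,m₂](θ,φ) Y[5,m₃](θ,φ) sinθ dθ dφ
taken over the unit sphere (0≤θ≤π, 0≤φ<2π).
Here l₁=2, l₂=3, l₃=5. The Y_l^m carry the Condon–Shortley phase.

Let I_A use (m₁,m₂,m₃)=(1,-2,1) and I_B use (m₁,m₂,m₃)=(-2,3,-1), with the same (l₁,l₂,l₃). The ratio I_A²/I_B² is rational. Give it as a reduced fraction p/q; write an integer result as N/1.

l's match ⇒ only the (l;m) 3-j factors differ between A and B.
A: triangle coeff Δ(2,3,5) = 1/2310; Σ_t [0,0]: t=0:+1/720 = 1/720; (3j)²=4/385 [(2 3 5; 1 -2 1)], sign=+1
B: triangle coeff Δ(2,3,5) = 1/2310; Σ_t [0,0]: t=0:+1/17280 = 1/17280; (3j)²=1/2310 [(2 3 5; -2 3 -1)], sign=+1
I_A²/I_B² = (4/385)/(1/2310) = 24/1

24/1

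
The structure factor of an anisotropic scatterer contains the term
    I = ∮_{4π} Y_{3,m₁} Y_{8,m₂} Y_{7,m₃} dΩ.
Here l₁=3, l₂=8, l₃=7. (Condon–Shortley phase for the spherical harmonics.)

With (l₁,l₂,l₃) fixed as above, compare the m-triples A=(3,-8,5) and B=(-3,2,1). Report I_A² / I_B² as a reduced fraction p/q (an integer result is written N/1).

Same 3,8,7: normalisation and zero-m 3j drop out of the ratio.
A: Δ: 4! 2! 12! / 19! → 1/5290740; sum: t=0:+1/22992076800 = 1/22992076800; 3j²(3 8 7; 3 -8 5) = Δ·Π!·Σ² = 5/969  (sign +1)
B: Δ: 4! 2! 12! / 19! → 1/5290740; sum: t=4:+1/24883200 = 1/24883200; 3j²(3 8 7; -3 2 1) = Δ·Π!·Σ² = 70/4199  (sign +1)
I_A²/I_B² = (5/969)/(70/4199) = 13/42

13/42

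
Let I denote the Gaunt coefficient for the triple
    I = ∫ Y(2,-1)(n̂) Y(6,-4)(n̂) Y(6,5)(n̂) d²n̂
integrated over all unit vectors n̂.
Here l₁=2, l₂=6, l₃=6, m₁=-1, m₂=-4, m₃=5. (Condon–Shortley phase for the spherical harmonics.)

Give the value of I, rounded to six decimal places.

m-sum 0 ✓  L=14 even ✓  4≤6≤8 ✓
Π(2lᵢ+1) = 5×13×13 = 845
triangle coeff Δ(2,6,6) = 1/90090
Σ_t [0,2]: t=0:+1/69120 t=1:−1/14400 t=2:+1/69120 = -7/172800
(3j)²=14/715 [(2 6 6; 0 0 0)], sign=-1
Σ_t [1,2]: t=1:−1/725760 t=2:+1/7257600 = -1/806400
(3j)²=27/910 [(2 6 6; -1 -4 5)], sign=+1
⇒ 4πI² = 27/55
I = (-1)√(27/55/(4π)) = -0.19764945

-0.197649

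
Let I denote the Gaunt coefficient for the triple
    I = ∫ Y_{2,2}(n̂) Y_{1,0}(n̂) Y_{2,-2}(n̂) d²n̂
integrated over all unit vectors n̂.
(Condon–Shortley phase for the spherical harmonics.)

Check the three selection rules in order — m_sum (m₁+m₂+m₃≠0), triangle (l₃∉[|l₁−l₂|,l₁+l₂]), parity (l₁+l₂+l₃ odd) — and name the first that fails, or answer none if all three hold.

parity

m₁+m₂+m₃ = 2 + 0 − 2 = 0  ✓
triangle: |2−1|=1 ≤ l₃=2 ≤ 2+1=3  ✓
parity: l₁+l₂+l₃ = 5 is odd  ✗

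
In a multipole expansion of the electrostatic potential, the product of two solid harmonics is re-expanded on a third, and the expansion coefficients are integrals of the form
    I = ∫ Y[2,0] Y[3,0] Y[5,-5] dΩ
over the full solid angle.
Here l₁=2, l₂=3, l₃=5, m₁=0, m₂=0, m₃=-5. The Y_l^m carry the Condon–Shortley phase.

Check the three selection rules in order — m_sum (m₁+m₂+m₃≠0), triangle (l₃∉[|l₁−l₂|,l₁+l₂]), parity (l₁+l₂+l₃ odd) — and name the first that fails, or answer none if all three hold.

m_sum

m₁+m₂+m₃ = 0 + 0 − 5 = -5  ✗
triangle: |2−3|=1 ≤ l₃=5 ≤ 2+3=5
parity: l₁+l₂+l₃ = 10 is even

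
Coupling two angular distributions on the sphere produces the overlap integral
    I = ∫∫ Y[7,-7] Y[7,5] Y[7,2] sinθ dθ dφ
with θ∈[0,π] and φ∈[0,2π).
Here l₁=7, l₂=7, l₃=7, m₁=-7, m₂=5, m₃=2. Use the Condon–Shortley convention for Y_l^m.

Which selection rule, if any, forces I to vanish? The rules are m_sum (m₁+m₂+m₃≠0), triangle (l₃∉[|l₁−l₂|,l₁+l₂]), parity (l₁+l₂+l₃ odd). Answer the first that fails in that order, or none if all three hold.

parity

azimuthal sum: -7 + 5 + 2 = 0  ✓
0 ≤ 7 ≤ 14 (triangle on l)  ✓
L = 7 + 7 + 7 = 21 (odd)  ✗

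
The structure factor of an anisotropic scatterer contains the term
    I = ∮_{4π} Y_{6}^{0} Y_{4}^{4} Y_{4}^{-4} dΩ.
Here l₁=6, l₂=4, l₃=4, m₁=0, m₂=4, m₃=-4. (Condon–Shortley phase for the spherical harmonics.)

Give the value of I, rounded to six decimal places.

-0.028451

Checks pass: Σm=0; 14 even; l₃=4∈[2,10].
(2·6+1)(2·4+1)(2·4+1) = 1053
Δ: 6! 6! 2! / 15! → 1/1261260
sum: t=2:+1/4608 t=3:−1/1296 t=4:+1/4608 = -7/20736
3j²(6 4 4; 0 0 0) = Δ·Π!·Σ² = 20/1287  (sign -1)
sum: t=6:+1/1036800 = 1/1036800
3j²(6 4 4; 0 4 -4) = Δ·Π!·Σ² = 4/6435  (sign +1)
combine: 4πI² = 1053·20/1287·4/6435 = 16/1573
take √, sign -1: I = -0.02845055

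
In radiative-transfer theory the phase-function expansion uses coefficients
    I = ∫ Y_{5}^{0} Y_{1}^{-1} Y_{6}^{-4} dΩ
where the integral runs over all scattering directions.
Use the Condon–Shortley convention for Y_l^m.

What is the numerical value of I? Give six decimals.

m-sum = 0 − 1 − 4 = -5 ≠ 0 ⇒ I = 0

0.000000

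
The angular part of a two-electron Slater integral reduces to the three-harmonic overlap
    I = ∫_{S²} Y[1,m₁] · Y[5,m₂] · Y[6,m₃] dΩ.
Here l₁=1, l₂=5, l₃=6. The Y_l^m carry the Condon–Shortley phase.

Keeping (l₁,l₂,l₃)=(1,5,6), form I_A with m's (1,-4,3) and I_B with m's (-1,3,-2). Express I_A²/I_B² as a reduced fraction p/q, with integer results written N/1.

l's match ⇒ only the (l;m) 3-j factors differ between A and B.
A: triangle coeff Δ(1,5,6) = 1/858; Σ_t [0,0]: t=0:+1/725760 = 1/725760; (3j)²=1/286 [(1 5 6; 1 -4 3)], sign=-1
B: triangle coeff Δ(1,5,6) = 1/858; Σ_t [0,0]: t=0:+1/161280 = 1/161280; (3j)²=1/143 [(1 5 6; -1 3 -2)], sign=+1
I_A²/I_B² = (1/286)/(1/143) = 1/2

1/2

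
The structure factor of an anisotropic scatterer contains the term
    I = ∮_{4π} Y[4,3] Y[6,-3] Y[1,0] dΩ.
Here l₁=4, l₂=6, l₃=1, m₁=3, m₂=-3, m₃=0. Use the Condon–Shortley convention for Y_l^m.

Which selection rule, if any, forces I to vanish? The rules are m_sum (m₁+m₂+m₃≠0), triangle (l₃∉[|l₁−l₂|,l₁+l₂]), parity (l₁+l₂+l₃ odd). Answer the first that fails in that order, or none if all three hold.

triangle

azimuthal sum: 3 − 3 + 0 = 0  ✓
2 ≤ 1 ≤ 10 (triangle on l)  ✗
L = 4 + 6 + 1 = 11 (odd)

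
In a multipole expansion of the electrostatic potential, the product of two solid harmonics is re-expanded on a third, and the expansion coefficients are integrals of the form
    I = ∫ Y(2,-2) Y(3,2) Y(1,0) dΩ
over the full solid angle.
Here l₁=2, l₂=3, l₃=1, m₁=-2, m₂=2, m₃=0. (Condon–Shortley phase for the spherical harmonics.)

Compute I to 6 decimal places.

Rules hold: Σm=0, L=6 even, 1≤1≤5.
N = 5·7·3 = 105
Δ = 4!·0!·2!/7! = 1/105
Racah Σ t=2..2: t=2:+1/4 = 1/4
⇒ 3j(2 3 1; 0 0 0)² = 3/35, sgn -1
Racah Σ t=4..4: t=4:+1/24 = 1/24
⇒ 3j(2 3 1; -2 2 0)² = 1/21, sgn -1
4πI² = N·(3j₀)²·(3jₘ)² = 3/7
I = +1·√(0.428571/4π) = 0.18467439

0.184674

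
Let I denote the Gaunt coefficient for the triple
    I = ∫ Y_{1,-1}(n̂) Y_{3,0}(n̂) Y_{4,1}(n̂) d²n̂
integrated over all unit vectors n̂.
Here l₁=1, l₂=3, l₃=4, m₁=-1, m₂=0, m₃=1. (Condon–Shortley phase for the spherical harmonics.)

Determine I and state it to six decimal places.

-0.194664

m-sum 0 ✓  L=8 even ✓  2≤4≤4 ✓
Π(2lᵢ+1) = 3×7×9 = 189
triangle coeff Δ(1,3,4) = 1/252
Σ_t [0,0]: t=0:+1/36 = 1/36
(3j)²=4/63 [(1 3 4; 0 0 0)], sign=+1
Σ_t [0,0]: t=0:+1/72 = 1/72
(3j)²=5/126 [(1 3 4; -1 0 1)], sign=-1
⇒ 4πI² = 10/21
I = (-1)√(10/21/(4π)) = -0.19466390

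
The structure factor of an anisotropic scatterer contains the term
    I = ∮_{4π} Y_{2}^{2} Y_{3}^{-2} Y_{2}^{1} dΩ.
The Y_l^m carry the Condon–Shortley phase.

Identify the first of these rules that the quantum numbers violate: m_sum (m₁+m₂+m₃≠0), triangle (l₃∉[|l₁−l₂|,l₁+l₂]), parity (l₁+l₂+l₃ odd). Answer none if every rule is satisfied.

m_sum

Σmᵢ = 1  ✗
l₃∈[|l₁−l₂|,l₁+l₂]=[1,5], have l₃=2
Σlᵢ = 7 ⇒ odd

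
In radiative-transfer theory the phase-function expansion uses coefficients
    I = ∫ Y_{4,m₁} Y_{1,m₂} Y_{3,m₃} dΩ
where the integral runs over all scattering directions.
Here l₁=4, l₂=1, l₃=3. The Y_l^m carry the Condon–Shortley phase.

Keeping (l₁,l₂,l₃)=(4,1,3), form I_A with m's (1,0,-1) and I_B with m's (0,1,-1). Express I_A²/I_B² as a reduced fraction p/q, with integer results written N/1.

Same 4,1,3: normalisation and zero-m 3j drop out of the ratio.
A: Δ: 2! 6! 0! / 9! → 1/252; sum: t=1:−1/48 = -1/48; 3j²(4 1 3; 1 0 -1) = Δ·Π!·Σ² = 5/84  (sign -1)
B: Δ: 2! 6! 0! / 9! → 1/252; sum: t=2:+1/96 = 1/96; 3j²(4 1 3; 0 1 -1) = Δ·Π!·Σ² = 1/42  (sign +1)
I_A²/I_B² = (5/84)/(1/42) = 5/2

5/2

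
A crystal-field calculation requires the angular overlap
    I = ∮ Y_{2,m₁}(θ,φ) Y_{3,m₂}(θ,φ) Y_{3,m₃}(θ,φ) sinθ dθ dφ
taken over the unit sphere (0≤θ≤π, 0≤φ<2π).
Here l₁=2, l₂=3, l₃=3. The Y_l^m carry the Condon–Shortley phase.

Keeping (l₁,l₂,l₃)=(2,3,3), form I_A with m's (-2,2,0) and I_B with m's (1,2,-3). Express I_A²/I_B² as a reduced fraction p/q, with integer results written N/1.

4/5

l's match ⇒ only the (l;m) 3-j factors differ between A and B.
A: triangle coeff Δ(2,3,3) = 1/3780; Σ_t [2,2]: t=2:+1/24 = 1/24; (3j)²=1/21 [(2 3 3; -2 2 0)], sign=-1
B: triangle coeff Δ(2,3,3) = 1/3780; Σ_t [1,1]: t=1:−1/48 = -1/48; (3j)²=5/84 [(2 3 3; 1 2 -3)], sign=-1
I_A²/I_B² = (1/21)/(5/84) = 4/5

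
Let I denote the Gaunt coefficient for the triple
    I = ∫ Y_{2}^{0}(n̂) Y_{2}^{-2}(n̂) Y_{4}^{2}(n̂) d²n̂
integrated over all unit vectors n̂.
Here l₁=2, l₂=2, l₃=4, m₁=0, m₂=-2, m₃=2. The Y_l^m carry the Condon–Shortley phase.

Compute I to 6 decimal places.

Rules hold: Σm=0, L=8 even, 0≤4≤4.
N = 5·5·9 = 225
Δ = 0!·4!·4!/9! = 1/630
Racah Σ t=0..0: t=0:+1/16 = 1/16
⇒ 3j(2 2 4; 0 0 0)² = 2/35, sgn +1
Racah Σ t=0..0: t=0:+1/96 = 1/96
⇒ 3j(2 2 4; 0 -2 2)² = 1/42, sgn +1
4πI² = N·(3j₀)²·(3jₘ)² = 15/49
I = +1·√(0.306122/4π) = 0.15607835

0.156078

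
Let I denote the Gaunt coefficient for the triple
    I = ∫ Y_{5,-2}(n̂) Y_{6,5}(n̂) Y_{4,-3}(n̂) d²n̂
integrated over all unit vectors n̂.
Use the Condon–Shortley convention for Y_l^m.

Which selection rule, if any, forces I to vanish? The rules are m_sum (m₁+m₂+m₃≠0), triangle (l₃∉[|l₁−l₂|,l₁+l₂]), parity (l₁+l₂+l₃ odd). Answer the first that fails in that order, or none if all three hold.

m₁+m₂+m₃ = -2 + 5 − 3 = 0  ✓
triangle: |5−6|=1 ≤ l₃=4 ≤ 5+6=11  ✓
parity: l₁+l₂+l₃ = 15 is odd  ✗

parity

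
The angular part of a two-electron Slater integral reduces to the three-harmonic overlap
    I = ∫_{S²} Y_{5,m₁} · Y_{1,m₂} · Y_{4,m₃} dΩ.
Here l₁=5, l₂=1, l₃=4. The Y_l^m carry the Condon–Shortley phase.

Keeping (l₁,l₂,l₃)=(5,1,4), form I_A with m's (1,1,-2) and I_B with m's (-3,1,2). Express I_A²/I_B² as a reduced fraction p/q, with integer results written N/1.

3/14

Shared (l₁,l₂,l₃)=(5,1,4): N and (l;000)² cancel in I_A²/I_B².
A: Δ = 2!·8!·0!/11! = 1/495; Racah Σ t=2..2: t=2:+1/2880 = 1/2880; ⇒ 3j(5 1 4; 1 1 -2)² = 2/165, sgn +1
B: Δ = 2!·8!·0!/11! = 1/495; Racah Σ t=2..2: t=2:+1/2880 = 1/2880; ⇒ 3j(5 1 4; -3 1 2)² = 28/495, sgn +1
I_A²/I_B² = (2/165)/(28/495) = 3/14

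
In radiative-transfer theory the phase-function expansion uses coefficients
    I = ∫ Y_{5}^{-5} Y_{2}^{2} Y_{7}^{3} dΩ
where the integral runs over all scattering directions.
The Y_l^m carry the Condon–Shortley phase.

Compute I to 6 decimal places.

-0.011332

m-sum 0 ✓  L=14 even ✓  3≤7≤7 ✓
Π(2lᵢ+1) = 11×5×15 = 825
triangle coeff Δ(5,2,7) = 1/15015
Σ_t [0,0]: t=0:+1/57600 = 1/57600
(3j)²=21/715 [(5 2 7; 0 0 0)], sign=-1
Σ_t [0,0]: t=0:+1/87091200 = 1/87091200
(3j)²=1/15015 [(5 2 7; -5 2 3)], sign=+1
⇒ 4πI² = 3/1859
I = (-1)√(3/1859/(4π)) = -0.01133225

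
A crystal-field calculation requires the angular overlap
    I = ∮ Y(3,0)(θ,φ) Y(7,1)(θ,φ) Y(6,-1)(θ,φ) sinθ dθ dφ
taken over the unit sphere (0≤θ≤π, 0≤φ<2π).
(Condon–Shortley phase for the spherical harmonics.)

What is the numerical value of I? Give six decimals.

-0.127722

Rules hold: Σm=0, L=16 even, 4≤6≤10.
N = 7·15·13 = 1365
Δ = 4!·2!·10!/17! = 1/2042040
Racah Σ t=1..3: t=1:−1/207360 t=2:+1/57600 t=3:−1/207360 = 1/129600
⇒ 3j(3 7 6; 0 0 0)² = 168/12155, sgn +1
Racah Σ t=1..3: t=1:−1/362880 t=2:+1/69120 t=3:−1/172800 = 43/7257600
⇒ 3j(3 7 6; 0 1 -1)² = 1849/170170, sgn -1
4πI² = N·(3j₀)²·(3jₘ)² = 465948/2272985
I = -1·√(0.204994/4π) = -0.12772194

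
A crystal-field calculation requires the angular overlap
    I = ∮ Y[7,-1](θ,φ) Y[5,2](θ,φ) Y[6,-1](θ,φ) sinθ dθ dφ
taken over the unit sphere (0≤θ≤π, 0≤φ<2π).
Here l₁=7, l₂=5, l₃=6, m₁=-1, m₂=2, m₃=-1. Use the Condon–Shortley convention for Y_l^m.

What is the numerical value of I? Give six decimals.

Rules hold: Σm=0, L=18 even, 2≤6≤12.
N = 15·11·13 = 2145
Δ = 6!·8!·4!/19! = 1/174594420
Racah Σ t=1..5: t=1:−1/4147200 t=2:+1/207360 t=3:−1/82944 t=4:+1/207360 t=5:−1/4147200 = -1/345600
⇒ 3j(7 5 6; 0 0 0)² = 420/46189, sgn -1
Racah Σ t=3..6: t=3:−1/622080 t=4:+1/165888 t=5:−1/345600 t=6:+1/6220800 = 7/4147200
⇒ 3j(7 5 6; -1 2 -1)² = 2401/277134, sgn -1
4πI² = N·(3j₀)²·(3jₘ)² = 2521050/14919047
I = +1·√(0.168982/4π) = 0.11596188

0.115962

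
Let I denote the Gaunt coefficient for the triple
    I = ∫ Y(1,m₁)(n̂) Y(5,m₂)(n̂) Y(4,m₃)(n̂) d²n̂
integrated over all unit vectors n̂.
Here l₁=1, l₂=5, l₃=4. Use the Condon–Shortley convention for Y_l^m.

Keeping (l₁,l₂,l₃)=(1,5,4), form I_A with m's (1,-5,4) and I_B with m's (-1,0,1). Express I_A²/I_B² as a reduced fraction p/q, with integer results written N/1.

Shared (l₁,l₂,l₃)=(1,5,4): N and (l;000)² cancel in I_A²/I_B².
A: Δ = 2!·0!·8!/11! = 1/495; Racah Σ t=0..0: t=0:+1/80640 = 1/80640; ⇒ 3j(1 5 4; 1 -5 4)² = 1/11, sgn +1
B: Δ = 2!·0!·8!/11! = 1/495; Racah Σ t=2..2: t=2:+1/1440 = 1/1440; ⇒ 3j(1 5 4; -1 0 1)² = 2/99, sgn -1
I_A²/I_B² = (1/11)/(2/99) = 9/2

9/2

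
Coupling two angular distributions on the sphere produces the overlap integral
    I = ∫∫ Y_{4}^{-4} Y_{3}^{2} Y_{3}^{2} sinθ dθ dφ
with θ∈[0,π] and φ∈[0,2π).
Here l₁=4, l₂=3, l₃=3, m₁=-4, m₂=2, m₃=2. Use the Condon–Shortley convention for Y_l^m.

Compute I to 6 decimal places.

m-sum 0 ✓  L=10 even ✓  1≤3≤7 ✓
Π(2lᵢ+1) = 9×7×7 = 441
triangle coeff Δ(4,3,3) = 1/34650
Σ_t [1,3]: t=1:−1/72 t=2:+1/16 t=3:−1/72 = 5/144
(3j)²=2/77 [(4 3 3; 0 0 0)], sign=-1
Σ_t [4,4]: t=4:+1/576 = 1/576
(3j)²=5/99 [(4 3 3; -4 2 2)], sign=-1
⇒ 4πI² = 70/121
I = (+1)√(70/121/(4π)) = 0.21456131

0.214561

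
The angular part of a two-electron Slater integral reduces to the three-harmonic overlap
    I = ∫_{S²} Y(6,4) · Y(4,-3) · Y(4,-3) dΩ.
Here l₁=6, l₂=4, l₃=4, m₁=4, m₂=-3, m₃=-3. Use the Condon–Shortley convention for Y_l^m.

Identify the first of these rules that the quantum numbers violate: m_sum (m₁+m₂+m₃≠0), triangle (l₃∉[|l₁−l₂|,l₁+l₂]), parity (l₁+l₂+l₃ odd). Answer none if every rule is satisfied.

azimuthal sum: 4 − 3 − 3 = -2  ✗
2 ≤ 4 ≤ 10 (triangle on l)
L = 6 + 4 + 4 = 14 (even)

m_sum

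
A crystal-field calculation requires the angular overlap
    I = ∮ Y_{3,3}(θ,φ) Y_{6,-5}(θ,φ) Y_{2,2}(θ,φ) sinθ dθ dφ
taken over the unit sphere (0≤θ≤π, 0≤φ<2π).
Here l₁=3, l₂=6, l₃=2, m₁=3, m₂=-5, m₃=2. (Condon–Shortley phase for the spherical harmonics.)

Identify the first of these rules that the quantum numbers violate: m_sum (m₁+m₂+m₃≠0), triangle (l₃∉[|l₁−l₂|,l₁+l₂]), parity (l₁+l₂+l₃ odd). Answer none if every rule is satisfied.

m₁+m₂+m₃ = 3 − 5 + 2 = 0  ✓
triangle: |3−6|=3 ≤ l₃=2 ≤ 3+6=9  ✗
parity: l₁+l₂+l₃ = 11 is odd

triangle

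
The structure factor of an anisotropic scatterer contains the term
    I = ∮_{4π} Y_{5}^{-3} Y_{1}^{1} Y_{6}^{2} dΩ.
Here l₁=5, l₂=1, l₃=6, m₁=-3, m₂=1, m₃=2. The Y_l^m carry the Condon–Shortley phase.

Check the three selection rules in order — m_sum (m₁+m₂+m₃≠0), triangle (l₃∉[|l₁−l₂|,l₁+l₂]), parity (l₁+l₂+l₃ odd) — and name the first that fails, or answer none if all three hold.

none

m₁+m₂+m₃ = -3 + 1 + 2 = 0  ✓
triangle: |5−1|=4 ≤ l₃=6 ≤ 5+1=6  ✓
parity: l₁+l₂+l₃ = 12 is even  ✓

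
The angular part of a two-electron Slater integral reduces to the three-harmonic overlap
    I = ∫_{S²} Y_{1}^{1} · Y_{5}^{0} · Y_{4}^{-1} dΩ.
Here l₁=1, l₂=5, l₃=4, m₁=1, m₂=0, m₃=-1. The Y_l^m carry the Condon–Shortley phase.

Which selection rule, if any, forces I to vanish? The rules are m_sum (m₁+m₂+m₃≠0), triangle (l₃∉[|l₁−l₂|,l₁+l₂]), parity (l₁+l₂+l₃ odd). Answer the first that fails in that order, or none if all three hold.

none

Σmᵢ = 0  ✓
l₃∈[|l₁−l₂|,l₁+l₂]=[4,6], have l₃=4  ✓
Σlᵢ = 10 ⇒ even  ✓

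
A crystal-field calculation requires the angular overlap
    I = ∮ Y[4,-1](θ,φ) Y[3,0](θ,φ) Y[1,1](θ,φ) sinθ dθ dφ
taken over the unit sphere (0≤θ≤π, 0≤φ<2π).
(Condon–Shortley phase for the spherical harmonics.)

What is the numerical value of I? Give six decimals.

-0.194664

Rules hold: Σm=0, L=8 even, 1≤1≤7.
N = 9·7·3 = 189
Δ = 6!·2!·0!/9! = 1/252
Racah Σ t=3..3: t=3:−1/36 = -1/36
⇒ 3j(4 3 1; 0 0 0)² = 4/63, sgn +1
Racah Σ t=3..3: t=3:−1/72 = -1/72
⇒ 3j(4 3 1; -1 0 1)² = 5/126, sgn -1
4πI² = N·(3j₀)²·(3jₘ)² = 10/21
I = -1·√(0.47619/4π) = -0.19466390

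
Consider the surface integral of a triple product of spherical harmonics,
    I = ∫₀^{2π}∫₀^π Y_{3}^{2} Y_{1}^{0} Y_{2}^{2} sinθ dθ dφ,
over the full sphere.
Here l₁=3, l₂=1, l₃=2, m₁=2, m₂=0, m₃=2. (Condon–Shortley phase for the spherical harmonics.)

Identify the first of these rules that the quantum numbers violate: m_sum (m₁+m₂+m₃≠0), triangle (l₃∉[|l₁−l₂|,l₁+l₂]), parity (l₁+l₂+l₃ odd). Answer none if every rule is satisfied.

m_sum

m₁+m₂+m₃ = 2 + 0 + 2 = 4  ✗
triangle: |3−1|=2 ≤ l₃=2 ≤ 3+1=4
parity: l₁+l₂+l₃ = 6 is even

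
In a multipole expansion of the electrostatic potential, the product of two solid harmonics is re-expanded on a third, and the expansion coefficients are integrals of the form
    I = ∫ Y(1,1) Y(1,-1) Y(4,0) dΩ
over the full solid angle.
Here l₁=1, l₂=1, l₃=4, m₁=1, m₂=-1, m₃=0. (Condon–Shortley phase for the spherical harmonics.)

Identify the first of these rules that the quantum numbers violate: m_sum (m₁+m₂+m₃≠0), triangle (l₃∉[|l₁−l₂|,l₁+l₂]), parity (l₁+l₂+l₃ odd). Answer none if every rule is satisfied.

triangle

m₁+m₂+m₃ = 1 − 1 + 0 = 0  ✓
triangle: |1−1|=0 ≤ l₃=4 ≤ 1+1=2  ✗
parity: l₁+l₂+l₃ = 6 is even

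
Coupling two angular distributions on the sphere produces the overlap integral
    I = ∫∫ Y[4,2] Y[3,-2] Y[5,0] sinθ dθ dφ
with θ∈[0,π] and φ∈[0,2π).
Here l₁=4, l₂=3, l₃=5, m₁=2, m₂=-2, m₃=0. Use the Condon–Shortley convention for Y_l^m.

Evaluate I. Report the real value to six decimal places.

Rules hold: Σm=0, L=12 even, 1≤5≤7.
N = 9·7·11 = 693
Δ = 2!·6!·4!/13! = 1/180180
Racah Σ t=0..2: t=0:+1/576 t=1:−1/144 t=2:+1/576 = -1/288
⇒ 3j(4 3 5; 0 0 0)² = 20/1001, sgn +1
Racah Σ t=0..1: t=0:+1/576 t=1:−1/2880 = 1/720
⇒ 3j(4 3 5; 2 -2 0)² = 80/3003, sgn -1
4πI² = N·(3j₀)²·(3jₘ)² = 4800/13013
I = -1·√(0.368862/4π) = -0.17132746

-0.171327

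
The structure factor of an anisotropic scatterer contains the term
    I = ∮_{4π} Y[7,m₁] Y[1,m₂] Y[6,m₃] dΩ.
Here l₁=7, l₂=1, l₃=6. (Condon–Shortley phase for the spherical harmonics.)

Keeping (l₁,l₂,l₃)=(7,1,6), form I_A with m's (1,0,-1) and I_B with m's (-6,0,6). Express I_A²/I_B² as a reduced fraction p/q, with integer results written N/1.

Shared (l₁,l₂,l₃)=(7,1,6): N and (l;000)² cancel in I_A²/I_B².
A: Δ = 2!·12!·0!/15! = 1/1365; Racah Σ t=1..1: t=1:−1/604800 = -1/604800; ⇒ 3j(7 1 6; 1 0 -1)² = 16/455, sgn +1
B: Δ = 2!·12!·0!/15! = 1/1365; Racah Σ t=1..1: t=1:−1/479001600 = -1/479001600; ⇒ 3j(7 1 6; -6 0 6)² = 1/105, sgn -1
I_A²/I_B² = (16/455)/(1/105) = 48/13

48/13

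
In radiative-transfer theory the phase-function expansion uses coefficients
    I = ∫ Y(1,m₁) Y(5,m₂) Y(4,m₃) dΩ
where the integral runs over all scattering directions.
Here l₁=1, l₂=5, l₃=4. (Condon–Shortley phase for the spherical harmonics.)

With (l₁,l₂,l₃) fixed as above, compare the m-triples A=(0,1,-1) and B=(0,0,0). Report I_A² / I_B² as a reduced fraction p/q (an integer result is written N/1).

24/25

l's match ⇒ only the (l;m) 3-j factors differ between A and B.
A: triangle coeff Δ(1,5,4) = 1/495; Σ_t [1,1]: t=1:−1/720 = -1/720; (3j)²=8/165 [(1 5 4; 0 1 -1)], sign=+1
B: triangle coeff Δ(1,5,4) = 1/495; Σ_t [1,1]: t=1:−1/576 = -1/576; (3j)²=5/99 [(1 5 4; 0 0 0)], sign=-1
I_A²/I_B² = (8/165)/(5/99) = 24/25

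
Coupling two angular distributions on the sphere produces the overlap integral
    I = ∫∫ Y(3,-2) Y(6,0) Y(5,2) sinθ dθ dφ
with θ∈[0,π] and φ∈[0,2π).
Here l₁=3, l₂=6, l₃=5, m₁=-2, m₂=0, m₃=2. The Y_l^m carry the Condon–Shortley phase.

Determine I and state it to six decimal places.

-0.165130

Checks pass: Σm=0; 14 even; l₃=5∈[3,9].
(2·3+1)(2·6+1)(2·5+1) = 1001
Δ: 4! 2! 8! / 15! → 1/675675
sum: t=1:−1/8640 t=2:+1/2304 t=3:−1/8640 = 7/34560
3j²(3 6 5; 0 0 0) = Δ·Π!·Σ² = 7/429  (sign -1)
sum: t=3:−1/8640 t=4:+1/34560 = -1/11520
3j²(3 6 5; -2 0 2) = Δ·Π!·Σ² = 3/143  (sign +1)
combine: 4πI² = 1001·7/429·3/143 = 49/143
take √, sign -1: I = -0.16512966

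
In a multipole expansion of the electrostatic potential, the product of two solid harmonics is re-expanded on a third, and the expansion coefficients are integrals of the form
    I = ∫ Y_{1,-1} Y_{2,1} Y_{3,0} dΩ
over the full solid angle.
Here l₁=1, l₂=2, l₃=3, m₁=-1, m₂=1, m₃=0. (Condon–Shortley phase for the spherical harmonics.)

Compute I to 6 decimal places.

Checks pass: Σm=0; 6 even; l₃=3∈[1,3].
(2·1+1)(2·2+1)(2·3+1) = 105
Δ: 0! 2! 4! / 7! → 1/105
sum: t=0:+1/4 = 1/4
3j²(1 2 3; 0 0 0) = Δ·Π!·Σ² = 3/35  (sign -1)
sum: t=0:+1/12 = 1/12
3j²(1 2 3; -1 1 0) = Δ·Π!·Σ² = 1/35  (sign -1)
combine: 4πI² = 105·3/35·1/35 = 9/35
take √, sign +1: I = 0.14304817

0.143048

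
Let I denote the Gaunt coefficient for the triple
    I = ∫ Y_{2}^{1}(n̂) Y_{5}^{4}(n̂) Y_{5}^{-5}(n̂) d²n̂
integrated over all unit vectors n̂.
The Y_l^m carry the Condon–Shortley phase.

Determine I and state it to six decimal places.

Checks pass: Σm=0; 12 even; l₃=5∈[3,7].
(2·2+1)(2·5+1)(2·5+1) = 605
Δ: 2! 2! 8! / 13! → 1/38610
sum: t=0:+1/2880 t=1:−1/576 t=2:+1/2880 = -1/960
3j²(2 5 5; 0 0 0) = Δ·Π!·Σ² = 10/429  (sign +1)
sum: t=1:−1/80640 = -1/80640
3j²(2 5 5; 1 4 -5) = Δ·Π!·Σ² = 9/286  (sign -1)
combine: 4πI² = 605·10/429·9/286 = 75/169
take √, sign -1: I = -0.18792404

-0.187924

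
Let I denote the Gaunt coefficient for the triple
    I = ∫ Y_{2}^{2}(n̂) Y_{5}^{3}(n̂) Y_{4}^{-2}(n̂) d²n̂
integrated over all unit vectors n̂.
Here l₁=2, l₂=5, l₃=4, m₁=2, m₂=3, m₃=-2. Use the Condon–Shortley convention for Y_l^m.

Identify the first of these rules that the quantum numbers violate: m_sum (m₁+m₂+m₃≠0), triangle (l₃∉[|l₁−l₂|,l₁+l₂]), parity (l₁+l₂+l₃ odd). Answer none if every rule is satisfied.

Σmᵢ = 3  ✗
l₃∈[|l₁−l₂|,l₁+l₂]=[3,7], have l₃=4
Σlᵢ = 11 ⇒ odd

m_sum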